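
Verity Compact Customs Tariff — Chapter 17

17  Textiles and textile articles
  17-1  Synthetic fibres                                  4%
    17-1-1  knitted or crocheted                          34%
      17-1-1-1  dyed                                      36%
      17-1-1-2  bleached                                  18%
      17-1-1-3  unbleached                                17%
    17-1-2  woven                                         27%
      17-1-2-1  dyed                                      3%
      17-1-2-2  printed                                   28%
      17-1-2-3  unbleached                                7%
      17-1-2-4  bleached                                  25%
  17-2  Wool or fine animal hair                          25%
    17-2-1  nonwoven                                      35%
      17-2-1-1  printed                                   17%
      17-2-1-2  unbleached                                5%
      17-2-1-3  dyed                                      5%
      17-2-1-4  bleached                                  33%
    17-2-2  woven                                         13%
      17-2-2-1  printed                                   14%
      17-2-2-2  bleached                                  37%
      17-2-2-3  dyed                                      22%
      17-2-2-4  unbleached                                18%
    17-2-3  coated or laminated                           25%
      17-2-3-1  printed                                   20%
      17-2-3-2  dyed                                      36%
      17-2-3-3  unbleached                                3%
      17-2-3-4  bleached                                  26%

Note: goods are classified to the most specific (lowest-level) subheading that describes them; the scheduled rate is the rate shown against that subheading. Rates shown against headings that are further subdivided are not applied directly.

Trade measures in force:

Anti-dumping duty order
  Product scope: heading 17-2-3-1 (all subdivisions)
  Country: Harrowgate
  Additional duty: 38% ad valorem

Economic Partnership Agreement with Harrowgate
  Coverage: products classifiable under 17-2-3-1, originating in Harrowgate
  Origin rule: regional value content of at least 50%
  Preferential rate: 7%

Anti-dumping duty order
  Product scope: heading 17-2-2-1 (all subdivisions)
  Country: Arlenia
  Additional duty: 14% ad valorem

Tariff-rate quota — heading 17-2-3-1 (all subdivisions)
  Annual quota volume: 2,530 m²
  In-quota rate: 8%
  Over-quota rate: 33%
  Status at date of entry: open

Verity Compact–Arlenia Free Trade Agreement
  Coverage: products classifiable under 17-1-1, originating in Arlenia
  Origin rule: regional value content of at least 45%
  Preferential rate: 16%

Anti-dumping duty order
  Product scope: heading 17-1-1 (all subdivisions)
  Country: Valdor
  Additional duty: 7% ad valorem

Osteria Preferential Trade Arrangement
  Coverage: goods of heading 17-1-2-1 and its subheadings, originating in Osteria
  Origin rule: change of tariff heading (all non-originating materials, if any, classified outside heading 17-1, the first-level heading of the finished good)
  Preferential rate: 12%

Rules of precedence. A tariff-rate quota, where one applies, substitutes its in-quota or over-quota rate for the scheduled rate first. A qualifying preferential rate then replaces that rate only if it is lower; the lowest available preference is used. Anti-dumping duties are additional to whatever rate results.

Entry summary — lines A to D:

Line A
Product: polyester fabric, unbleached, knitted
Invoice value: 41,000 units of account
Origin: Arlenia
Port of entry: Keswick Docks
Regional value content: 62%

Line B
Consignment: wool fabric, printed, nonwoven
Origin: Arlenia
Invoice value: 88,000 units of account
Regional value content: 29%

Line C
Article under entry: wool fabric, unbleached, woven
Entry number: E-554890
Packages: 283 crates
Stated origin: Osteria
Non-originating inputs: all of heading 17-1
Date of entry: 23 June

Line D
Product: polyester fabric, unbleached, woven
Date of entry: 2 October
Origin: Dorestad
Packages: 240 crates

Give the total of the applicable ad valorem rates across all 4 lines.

58%

Line A: polyester → 17-1; knitted → 17-1-1; unbleached → 17-1-1-3. Scheduled 17%. Arlenia agreement on 17-1-1: RVC ≥ 45% → 16% available; preferential 16%. → 16%.
Line B: wool → 17-2; nonwoven → 17-2-1; printed → 17-2-1-1. Scheduled 17%. Arlenia agreement on 17-1-1: 17-2-1-1 not covered. → 17%.
Line C: wool → 17-2; woven → 17-2-2; unbleached → 17-2-2-4. Scheduled 18%. Osteria agreement on 17-1-2-1: 17-2-2-4 not covered. → 18%.
Line D: polyester → 17-1; woven → 17-1-2; unbleached → 17-1-2-3. Scheduled 7%. No special measure applies. → 7%.
Sum: 16% + 17% + 18% + 7% = 58%.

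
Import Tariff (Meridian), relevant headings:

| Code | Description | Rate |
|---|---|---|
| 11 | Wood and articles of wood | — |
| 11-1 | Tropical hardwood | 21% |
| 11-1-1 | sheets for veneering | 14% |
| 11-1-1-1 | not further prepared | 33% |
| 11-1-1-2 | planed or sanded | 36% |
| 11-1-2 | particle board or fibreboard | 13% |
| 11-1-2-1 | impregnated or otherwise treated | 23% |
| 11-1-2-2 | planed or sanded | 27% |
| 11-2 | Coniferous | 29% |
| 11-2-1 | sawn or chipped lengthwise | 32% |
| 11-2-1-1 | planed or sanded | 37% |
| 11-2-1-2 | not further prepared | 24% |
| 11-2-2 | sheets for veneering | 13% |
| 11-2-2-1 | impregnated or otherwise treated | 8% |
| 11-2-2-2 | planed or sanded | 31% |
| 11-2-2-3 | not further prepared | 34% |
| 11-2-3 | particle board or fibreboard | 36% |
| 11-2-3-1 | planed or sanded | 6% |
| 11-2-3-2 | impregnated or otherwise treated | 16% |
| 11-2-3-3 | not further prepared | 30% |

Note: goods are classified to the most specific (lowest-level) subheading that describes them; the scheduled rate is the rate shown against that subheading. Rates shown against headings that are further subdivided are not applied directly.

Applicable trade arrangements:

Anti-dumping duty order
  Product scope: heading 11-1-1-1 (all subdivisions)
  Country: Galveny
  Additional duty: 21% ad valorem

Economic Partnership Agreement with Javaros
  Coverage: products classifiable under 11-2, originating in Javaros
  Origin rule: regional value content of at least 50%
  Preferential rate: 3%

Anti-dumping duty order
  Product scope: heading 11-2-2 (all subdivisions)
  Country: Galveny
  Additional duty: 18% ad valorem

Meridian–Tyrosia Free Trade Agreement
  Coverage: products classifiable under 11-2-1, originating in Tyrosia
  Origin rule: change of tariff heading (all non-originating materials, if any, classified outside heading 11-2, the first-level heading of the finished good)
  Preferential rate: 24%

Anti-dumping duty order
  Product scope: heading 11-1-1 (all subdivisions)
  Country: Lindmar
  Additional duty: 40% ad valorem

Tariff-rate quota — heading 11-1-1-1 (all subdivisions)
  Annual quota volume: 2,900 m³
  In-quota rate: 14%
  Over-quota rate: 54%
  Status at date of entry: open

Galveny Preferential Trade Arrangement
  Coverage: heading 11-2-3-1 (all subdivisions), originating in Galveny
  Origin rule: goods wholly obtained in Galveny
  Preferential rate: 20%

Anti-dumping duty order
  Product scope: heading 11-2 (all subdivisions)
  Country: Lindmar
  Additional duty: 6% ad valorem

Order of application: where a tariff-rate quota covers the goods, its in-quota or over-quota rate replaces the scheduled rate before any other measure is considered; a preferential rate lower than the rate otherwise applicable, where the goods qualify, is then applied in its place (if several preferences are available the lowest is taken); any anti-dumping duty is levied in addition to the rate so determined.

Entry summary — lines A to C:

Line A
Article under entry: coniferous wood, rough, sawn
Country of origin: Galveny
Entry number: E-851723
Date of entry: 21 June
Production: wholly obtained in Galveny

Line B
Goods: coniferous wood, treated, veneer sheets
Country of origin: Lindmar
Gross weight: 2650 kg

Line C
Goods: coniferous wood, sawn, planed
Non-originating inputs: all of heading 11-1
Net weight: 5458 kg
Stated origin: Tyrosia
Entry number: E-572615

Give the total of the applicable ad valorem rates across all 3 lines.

62%

Line A: coniferous → 11-2; sawn → 11-2-1; rough → 11-2-1-2. Scheduled 24%. Galveny agreement on 11-2-3-1: 11-2-1-2 not covered. → 24%.
Line B: coniferous → 11-2; veneer sheets → 11-2-2; treated → 11-2-2-1. Scheduled 8%. anti-dumping (Lindmar, 11-2): +6%; total 8% + 6% = 14%. → 14%.
Line C: coniferous → 11-2; sawn → 11-2-1; planed → 11-2-1-1. Scheduled 37%. Tyrosia agreement on 11-2-1: CTH met → 24% available; preferential 24%. → 24%.
Sum: 24% + 14% + 24% = 62%.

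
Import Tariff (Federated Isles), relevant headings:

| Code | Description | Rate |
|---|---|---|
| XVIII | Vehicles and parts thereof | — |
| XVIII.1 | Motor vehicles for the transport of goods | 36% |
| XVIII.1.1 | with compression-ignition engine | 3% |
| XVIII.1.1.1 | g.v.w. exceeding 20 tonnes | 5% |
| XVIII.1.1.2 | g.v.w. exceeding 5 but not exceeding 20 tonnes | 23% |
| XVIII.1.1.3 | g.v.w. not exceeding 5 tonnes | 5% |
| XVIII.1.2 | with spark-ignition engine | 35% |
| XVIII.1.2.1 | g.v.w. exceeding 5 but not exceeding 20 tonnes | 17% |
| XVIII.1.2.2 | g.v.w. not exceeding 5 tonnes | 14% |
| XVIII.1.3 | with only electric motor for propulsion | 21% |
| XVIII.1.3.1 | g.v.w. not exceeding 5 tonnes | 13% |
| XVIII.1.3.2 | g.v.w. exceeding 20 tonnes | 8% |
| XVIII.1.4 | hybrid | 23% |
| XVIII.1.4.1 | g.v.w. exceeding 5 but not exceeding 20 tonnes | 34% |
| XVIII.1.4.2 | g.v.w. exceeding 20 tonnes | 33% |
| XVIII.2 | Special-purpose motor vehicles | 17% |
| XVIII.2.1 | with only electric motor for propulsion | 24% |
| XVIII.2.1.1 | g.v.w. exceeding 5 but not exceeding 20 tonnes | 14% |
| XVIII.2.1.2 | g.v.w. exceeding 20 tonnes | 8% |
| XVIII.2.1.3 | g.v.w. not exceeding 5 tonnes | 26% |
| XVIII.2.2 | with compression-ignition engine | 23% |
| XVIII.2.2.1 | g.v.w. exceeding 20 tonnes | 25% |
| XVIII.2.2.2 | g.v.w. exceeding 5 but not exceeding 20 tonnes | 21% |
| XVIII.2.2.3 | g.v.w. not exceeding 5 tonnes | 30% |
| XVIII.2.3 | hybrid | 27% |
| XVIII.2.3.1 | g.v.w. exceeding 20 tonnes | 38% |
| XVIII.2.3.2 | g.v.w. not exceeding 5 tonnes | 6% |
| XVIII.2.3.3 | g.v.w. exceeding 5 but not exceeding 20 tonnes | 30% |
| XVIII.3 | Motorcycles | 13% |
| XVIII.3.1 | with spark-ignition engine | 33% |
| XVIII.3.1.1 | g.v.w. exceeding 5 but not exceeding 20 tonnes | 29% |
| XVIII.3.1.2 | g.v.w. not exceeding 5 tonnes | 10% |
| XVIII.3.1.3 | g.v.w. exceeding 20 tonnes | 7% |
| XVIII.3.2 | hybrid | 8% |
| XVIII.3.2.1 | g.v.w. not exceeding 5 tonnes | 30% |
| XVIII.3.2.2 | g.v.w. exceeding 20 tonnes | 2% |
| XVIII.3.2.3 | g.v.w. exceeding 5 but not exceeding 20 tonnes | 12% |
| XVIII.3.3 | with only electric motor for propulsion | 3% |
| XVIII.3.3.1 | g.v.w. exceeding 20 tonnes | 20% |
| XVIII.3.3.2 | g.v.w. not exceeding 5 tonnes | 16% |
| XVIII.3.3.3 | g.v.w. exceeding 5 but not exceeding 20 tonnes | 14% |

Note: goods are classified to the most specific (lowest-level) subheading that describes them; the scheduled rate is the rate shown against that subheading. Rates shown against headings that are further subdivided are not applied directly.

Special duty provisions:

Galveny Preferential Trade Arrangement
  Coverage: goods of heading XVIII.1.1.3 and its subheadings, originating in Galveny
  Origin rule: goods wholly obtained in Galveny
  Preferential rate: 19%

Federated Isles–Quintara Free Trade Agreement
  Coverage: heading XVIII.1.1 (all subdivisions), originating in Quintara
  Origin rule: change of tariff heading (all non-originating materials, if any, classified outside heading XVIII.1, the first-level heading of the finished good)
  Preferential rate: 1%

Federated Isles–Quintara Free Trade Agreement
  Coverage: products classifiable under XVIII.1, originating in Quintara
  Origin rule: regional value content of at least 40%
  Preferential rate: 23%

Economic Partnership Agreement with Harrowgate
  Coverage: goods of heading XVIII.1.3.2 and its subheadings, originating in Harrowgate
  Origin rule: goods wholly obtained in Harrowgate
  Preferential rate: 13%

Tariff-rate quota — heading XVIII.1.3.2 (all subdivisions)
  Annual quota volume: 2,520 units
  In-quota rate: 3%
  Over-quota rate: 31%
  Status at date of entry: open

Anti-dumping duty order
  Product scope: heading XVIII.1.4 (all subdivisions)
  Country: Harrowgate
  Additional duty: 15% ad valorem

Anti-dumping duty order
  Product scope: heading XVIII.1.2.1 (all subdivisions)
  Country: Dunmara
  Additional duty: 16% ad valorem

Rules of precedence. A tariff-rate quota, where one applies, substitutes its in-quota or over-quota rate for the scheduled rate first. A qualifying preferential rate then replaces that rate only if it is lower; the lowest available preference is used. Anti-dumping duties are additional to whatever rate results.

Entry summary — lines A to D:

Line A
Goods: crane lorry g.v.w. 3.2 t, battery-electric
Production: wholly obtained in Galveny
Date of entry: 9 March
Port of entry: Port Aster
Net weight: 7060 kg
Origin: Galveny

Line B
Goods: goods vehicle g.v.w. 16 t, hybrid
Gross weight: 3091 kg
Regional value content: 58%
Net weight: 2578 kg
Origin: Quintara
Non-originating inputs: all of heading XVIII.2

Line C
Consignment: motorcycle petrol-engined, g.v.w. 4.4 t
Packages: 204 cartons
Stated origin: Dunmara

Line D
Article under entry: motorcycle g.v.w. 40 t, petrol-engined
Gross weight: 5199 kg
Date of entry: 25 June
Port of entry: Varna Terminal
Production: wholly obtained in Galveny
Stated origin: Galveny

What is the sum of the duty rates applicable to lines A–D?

66%

Line A: crane lorry → XVIII.2; battery-electric → XVIII.2.1; g.v.w. 3.2 t → XVIII.2.1.3. Scheduled 26%. Galveny agreement on XVIII.1.1.3: XVIII.2.1.3 not covered. → 26%.
Line B: goods vehicle → XVIII.1; hybrid → XVIII.1.4; g.v.w. 16 t → XVIII.1.4.1. Scheduled 34%. Quintara agreement on XVIII.1.1: XVIII.1.4.1 not covered; Quintara agreement on XVIII.1: RVC ≥ 40% → 23% available; preferential 23%. → 23%.
Line C: motorcycle → XVIII.3; petrol-engined → XVIII.3.1; g.v.w. 4.4 t → XVIII.3.1.2. Scheduled 10%. No special measure applies. → 10%.
Line D: motorcycle → XVIII.3; petrol-engined → XVIII.3.1; g.v.w. 40 t → XVIII.3.1.3. Scheduled 7%. Galveny agreement on XVIII.1.1.3: XVIII.3.1.3 not covered. → 7%.
Sum: 26% + 23% + 10% + 7% = 66%.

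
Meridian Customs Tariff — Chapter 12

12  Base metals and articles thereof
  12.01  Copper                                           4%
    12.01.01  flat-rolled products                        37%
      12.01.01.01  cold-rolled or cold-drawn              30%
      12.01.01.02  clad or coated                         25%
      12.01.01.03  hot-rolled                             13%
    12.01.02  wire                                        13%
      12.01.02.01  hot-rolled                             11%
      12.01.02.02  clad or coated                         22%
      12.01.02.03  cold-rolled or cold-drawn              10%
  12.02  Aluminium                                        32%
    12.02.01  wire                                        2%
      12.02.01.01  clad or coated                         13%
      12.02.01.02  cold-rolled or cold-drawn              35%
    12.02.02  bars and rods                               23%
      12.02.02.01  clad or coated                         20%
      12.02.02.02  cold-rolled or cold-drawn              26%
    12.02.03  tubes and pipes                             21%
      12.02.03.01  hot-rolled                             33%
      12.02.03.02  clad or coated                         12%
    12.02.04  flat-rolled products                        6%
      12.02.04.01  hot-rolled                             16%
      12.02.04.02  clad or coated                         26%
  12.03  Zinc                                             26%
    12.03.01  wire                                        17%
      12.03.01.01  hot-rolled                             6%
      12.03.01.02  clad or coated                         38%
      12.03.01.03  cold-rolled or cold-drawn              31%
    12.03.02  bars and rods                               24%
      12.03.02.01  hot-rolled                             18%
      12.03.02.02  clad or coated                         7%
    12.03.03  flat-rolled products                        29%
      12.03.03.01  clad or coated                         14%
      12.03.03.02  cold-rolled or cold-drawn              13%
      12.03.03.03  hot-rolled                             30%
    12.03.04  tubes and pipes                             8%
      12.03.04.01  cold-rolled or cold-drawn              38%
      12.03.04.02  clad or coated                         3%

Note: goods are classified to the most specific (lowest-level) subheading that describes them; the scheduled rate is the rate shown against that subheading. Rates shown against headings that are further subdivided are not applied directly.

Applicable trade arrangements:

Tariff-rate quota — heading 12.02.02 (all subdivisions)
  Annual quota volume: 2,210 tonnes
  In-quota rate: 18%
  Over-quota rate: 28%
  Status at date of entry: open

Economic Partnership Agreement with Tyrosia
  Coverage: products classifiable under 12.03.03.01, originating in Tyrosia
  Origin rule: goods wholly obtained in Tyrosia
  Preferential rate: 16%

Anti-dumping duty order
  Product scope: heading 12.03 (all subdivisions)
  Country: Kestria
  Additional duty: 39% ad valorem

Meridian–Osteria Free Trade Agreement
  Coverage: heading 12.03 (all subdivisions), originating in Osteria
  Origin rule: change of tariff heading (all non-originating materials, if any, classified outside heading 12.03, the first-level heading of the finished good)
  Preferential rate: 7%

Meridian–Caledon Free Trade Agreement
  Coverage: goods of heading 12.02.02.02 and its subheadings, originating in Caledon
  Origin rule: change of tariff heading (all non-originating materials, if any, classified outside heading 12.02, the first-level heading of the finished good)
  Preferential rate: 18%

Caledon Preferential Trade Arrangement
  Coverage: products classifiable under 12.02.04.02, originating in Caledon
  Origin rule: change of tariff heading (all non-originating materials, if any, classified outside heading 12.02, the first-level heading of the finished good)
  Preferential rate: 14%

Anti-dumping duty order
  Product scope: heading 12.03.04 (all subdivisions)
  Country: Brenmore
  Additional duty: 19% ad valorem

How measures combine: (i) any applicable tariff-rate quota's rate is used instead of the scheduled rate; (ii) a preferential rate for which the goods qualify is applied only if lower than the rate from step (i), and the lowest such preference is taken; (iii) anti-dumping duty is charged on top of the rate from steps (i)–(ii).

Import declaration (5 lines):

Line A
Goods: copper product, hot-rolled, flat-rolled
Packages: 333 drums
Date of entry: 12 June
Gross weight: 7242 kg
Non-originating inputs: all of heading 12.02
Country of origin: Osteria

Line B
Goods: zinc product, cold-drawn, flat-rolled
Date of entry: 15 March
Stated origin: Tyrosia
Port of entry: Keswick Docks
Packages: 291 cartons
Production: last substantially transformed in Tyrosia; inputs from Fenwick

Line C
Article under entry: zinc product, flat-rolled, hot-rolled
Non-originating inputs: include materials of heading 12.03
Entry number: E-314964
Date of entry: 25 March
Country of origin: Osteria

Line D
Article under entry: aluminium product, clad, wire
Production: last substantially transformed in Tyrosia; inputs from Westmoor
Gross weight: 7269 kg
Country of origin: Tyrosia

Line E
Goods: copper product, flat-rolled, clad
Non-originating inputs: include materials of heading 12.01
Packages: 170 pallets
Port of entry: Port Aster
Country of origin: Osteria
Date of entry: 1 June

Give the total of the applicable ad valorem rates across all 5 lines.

94%

Line A: copper → 12.01; flat-rolled → 12.01.01; hot-rolled → 12.01.01.03. Scheduled 13%. Osteria agreement on 12.03: 12.01.01.03 not covered. → 13%.
Line B: zinc → 12.03; flat-rolled → 12.03.03; cold-drawn → 12.03.03.02. Scheduled 13%. Tyrosia agreement on 12.03.03.01: 12.03.03.02 not covered. → 13%.
Line C: zinc → 12.03; flat-rolled → 12.03.03; hot-rolled → 12.03.03.03. Scheduled 30%. Osteria agreement on 12.03: CTH not met. → 30%.
Line D: aluminium → 12.02; wire → 12.02.01; clad → 12.02.01.01. Scheduled 13%. Tyrosia agreement on 12.03.03.01: 12.02.01.01 not covered. → 13%.
Line E: copper → 12.01; flat-rolled → 12.01.01; clad → 12.01.01.02. Scheduled 25%. Osteria agreement on 12.03: 12.01.01.02 not covered. → 25%.
Sum: 13% + 13% + 30% + 13% + 25% = 94%.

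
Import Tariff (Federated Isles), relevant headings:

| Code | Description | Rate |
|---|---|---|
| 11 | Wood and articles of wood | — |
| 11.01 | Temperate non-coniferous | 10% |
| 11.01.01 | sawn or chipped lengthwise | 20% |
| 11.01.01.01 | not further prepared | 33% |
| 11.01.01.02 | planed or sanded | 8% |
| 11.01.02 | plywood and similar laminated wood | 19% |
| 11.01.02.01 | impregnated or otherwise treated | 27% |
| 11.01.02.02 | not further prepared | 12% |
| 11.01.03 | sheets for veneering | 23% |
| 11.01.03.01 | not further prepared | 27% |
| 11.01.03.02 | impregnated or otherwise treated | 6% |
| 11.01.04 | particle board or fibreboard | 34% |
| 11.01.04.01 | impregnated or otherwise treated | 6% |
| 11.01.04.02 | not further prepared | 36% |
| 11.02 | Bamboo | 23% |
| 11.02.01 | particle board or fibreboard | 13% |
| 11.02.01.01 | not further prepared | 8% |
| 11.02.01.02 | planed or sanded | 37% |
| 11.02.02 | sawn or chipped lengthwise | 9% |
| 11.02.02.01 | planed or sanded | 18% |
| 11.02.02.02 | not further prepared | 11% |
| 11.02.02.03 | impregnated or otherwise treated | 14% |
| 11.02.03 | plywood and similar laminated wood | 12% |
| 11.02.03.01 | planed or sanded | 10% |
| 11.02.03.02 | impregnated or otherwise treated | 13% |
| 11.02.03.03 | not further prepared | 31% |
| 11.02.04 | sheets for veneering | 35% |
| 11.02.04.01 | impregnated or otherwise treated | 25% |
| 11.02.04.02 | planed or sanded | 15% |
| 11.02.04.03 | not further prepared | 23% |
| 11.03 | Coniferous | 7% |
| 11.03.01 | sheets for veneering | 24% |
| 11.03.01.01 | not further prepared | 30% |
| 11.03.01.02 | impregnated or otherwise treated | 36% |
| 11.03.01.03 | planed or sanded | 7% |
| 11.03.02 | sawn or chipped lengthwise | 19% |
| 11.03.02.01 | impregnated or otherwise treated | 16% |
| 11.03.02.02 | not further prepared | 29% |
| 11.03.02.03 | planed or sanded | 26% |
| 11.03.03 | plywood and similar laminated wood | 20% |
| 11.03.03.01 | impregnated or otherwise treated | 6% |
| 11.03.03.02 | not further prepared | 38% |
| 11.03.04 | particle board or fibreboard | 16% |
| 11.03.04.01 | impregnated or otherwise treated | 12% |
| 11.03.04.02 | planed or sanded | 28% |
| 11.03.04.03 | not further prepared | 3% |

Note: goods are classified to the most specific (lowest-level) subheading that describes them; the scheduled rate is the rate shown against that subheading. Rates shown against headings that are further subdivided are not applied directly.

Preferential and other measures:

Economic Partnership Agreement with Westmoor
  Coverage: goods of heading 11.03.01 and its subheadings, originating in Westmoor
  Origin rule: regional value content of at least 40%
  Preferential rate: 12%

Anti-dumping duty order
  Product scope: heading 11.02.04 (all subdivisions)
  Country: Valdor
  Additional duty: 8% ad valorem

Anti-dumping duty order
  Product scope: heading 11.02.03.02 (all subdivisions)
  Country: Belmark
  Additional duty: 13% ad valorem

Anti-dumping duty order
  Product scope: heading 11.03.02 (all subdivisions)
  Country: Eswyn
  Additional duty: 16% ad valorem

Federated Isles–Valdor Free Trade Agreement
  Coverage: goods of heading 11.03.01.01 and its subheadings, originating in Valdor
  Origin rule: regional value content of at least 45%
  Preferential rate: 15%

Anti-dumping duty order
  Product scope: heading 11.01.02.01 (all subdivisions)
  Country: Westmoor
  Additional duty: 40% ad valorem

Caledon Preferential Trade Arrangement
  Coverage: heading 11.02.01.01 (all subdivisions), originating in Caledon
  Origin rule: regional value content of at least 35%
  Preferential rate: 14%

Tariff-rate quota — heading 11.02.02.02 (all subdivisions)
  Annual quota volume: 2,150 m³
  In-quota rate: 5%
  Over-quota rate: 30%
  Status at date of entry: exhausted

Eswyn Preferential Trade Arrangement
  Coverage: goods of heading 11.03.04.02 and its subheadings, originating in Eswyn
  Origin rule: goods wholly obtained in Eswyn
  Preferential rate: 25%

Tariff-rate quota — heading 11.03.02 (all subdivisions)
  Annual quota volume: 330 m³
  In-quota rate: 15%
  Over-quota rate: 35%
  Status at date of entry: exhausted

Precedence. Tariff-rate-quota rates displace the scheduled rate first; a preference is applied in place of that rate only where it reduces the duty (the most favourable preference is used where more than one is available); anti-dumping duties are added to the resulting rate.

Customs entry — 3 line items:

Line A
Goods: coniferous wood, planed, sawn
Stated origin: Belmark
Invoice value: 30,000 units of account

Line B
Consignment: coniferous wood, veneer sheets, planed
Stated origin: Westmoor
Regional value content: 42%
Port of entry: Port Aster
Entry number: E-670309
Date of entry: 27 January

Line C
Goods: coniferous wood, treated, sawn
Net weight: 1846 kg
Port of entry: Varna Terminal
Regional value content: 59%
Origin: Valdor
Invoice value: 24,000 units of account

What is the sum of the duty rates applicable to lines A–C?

Line A: coniferous → 11.03; sawn → 11.03.02; planed → 11.03.02.03. Scheduled 26%. quota on 11.03.02 exhausted → over-quota 35%. → 35%.
Line B: coniferous → 11.03; veneer sheets → 11.03.01; planed → 11.03.01.03. Scheduled 7%. Westmoor agreement on 11.03.01: RVC ≥ 40% → 12% available; preference 12% not lower than 7% → no reduction. → 7%.
Line C: coniferous → 11.03; sawn → 11.03.02; treated → 11.03.02.01. Scheduled 16%. quota on 11.03.02 exhausted → over-quota 35%; Valdor agreement on 11.03.01.01: 11.03.02.01 not covered. → 35%.
Sum: 35% + 7% + 35% = 77%.

77%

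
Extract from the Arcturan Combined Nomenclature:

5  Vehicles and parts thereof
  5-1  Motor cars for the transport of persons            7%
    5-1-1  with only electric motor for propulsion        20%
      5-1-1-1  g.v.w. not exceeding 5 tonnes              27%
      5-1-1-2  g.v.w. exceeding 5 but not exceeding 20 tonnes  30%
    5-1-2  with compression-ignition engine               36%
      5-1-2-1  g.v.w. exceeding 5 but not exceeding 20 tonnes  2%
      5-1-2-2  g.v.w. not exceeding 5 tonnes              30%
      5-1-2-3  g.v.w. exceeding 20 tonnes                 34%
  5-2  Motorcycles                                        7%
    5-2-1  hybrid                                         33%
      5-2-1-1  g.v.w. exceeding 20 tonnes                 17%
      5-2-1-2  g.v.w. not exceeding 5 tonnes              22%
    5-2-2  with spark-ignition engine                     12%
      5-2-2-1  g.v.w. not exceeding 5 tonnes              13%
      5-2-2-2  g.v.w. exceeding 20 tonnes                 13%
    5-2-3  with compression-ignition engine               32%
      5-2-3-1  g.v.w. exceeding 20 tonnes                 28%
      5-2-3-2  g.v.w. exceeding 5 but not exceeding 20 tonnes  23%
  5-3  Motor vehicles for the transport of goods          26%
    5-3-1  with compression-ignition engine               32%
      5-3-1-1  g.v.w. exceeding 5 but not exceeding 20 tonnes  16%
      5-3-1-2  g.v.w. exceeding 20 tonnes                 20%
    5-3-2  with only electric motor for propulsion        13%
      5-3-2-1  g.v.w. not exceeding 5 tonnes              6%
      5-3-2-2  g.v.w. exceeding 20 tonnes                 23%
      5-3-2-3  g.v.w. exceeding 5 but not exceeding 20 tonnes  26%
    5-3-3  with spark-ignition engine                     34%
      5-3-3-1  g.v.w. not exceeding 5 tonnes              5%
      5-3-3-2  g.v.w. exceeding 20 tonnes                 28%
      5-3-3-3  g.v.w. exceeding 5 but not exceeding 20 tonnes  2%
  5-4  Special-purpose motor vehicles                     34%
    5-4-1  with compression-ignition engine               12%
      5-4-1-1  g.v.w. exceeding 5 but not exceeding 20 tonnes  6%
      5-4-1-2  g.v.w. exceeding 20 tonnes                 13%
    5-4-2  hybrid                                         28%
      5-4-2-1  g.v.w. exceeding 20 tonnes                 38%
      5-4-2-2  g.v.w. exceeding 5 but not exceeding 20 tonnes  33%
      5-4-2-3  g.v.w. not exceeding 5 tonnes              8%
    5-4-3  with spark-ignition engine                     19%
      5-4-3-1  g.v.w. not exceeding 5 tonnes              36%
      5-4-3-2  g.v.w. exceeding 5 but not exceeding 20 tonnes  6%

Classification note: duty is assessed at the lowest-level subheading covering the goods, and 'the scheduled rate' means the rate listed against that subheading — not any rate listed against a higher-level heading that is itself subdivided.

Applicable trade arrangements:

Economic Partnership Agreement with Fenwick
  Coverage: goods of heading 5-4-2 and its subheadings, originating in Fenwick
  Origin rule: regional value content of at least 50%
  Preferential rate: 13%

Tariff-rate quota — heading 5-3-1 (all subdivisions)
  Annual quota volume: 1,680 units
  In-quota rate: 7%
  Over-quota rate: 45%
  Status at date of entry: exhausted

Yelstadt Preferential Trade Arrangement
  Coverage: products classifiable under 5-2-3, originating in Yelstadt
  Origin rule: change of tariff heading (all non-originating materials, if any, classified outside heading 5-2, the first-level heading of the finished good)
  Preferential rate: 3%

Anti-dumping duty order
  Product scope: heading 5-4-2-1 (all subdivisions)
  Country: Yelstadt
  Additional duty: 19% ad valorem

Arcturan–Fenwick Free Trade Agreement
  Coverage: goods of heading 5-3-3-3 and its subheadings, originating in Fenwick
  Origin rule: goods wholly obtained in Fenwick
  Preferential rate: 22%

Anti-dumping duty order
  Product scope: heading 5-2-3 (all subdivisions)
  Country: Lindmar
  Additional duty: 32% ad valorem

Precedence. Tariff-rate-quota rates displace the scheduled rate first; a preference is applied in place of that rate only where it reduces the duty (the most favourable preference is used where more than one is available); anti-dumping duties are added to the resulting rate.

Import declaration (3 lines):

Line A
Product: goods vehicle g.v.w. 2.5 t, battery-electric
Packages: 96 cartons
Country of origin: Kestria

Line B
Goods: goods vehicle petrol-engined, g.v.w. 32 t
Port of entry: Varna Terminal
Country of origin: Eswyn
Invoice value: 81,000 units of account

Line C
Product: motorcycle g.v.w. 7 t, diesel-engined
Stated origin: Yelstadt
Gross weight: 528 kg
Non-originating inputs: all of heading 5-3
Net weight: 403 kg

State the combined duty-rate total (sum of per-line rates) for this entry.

37%

Line A: goods vehicle → 5-3; battery-electric → 5-3-2; g.v.w. 2.5 t → 5-3-2-1. Scheduled 6%. No special measure applies. → 6%.
Line B: goods vehicle → 5-3; petrol-engined → 5-3-3; g.v.w. 32 t → 5-3-3-2. Scheduled 28%. No special measure applies. → 28%.
Line C: motorcycle → 5-2; diesel-engined → 5-2-3; g.v.w. 7 t → 5-2-3-2. Scheduled 23%. Yelstadt agreement on 5-2-3: CTH met → 3% available; preferential 3%. → 3%.
Sum: 6% + 28% + 3% = 37%.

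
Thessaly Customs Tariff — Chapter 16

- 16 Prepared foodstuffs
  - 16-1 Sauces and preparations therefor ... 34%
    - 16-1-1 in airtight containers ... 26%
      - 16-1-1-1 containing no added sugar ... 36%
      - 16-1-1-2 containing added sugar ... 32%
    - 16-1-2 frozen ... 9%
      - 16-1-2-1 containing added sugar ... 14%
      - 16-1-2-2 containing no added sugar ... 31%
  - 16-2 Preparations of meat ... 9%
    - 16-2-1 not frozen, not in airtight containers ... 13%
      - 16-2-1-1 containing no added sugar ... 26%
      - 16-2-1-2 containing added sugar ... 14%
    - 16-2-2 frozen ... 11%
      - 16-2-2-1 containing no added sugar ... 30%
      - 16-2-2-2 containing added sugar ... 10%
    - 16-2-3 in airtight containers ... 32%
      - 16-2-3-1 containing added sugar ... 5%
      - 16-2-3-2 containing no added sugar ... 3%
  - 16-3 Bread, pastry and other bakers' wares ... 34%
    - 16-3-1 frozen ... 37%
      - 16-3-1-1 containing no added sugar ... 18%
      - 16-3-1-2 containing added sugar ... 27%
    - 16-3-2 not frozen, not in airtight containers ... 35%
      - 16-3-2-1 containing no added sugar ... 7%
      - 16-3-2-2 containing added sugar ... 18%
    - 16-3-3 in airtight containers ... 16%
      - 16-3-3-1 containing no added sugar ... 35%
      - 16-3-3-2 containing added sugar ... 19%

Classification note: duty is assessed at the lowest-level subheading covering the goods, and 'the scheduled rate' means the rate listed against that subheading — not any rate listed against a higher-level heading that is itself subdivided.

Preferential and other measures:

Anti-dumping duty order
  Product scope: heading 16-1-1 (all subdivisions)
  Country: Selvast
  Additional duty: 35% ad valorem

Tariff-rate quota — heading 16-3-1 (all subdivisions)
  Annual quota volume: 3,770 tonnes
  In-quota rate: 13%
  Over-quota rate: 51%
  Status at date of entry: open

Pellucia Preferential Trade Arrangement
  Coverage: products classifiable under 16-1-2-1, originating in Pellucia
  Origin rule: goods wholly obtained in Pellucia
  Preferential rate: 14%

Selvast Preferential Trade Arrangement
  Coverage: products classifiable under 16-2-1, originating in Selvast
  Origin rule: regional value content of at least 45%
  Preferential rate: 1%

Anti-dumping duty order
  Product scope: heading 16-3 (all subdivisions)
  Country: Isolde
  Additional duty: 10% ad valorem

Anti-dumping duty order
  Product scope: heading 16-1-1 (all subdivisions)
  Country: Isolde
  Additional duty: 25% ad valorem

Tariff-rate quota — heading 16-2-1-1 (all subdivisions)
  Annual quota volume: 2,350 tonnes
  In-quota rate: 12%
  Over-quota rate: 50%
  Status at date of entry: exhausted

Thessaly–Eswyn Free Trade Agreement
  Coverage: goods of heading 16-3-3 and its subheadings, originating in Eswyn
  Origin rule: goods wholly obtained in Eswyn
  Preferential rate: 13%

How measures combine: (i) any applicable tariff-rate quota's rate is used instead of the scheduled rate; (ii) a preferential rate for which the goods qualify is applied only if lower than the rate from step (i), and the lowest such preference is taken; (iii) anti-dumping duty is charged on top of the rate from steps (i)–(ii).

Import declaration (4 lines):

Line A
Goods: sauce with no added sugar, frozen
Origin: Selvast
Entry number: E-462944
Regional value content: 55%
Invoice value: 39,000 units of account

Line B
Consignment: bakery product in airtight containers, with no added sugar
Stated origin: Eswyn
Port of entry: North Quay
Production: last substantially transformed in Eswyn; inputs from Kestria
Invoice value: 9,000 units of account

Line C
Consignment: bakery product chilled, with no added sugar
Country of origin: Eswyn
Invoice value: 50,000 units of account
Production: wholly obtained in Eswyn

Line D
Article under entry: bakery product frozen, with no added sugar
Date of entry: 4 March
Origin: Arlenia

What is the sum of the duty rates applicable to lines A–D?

86%

Line A: sauce → 16-1; frozen → 16-1-2; with no added sugar → 16-1-2-2. Scheduled 31%. Selvast agreement on 16-2-1: 16-1-2-2 not covered. → 31%.
Line B: bakery product → 16-3; in airtight containers → 16-3-3; with no added sugar → 16-3-3-1. Scheduled 35%. Eswyn agreement on 16-3-3: not wholly obtained. → 35%.
Line C: bakery product → 16-3; chilled → 16-3-2; with no added sugar → 16-3-2-1. Scheduled 7%. Eswyn agreement on 16-3-3: 16-3-2-1 not covered. → 7%.
Line D: bakery product → 16-3; frozen → 16-3-1; with no added sugar → 16-3-1-1. Scheduled 18%. quota on 16-3-1 open → in-quota 13%. → 13%.
Sum: 31% + 35% + 7% + 13% = 86%.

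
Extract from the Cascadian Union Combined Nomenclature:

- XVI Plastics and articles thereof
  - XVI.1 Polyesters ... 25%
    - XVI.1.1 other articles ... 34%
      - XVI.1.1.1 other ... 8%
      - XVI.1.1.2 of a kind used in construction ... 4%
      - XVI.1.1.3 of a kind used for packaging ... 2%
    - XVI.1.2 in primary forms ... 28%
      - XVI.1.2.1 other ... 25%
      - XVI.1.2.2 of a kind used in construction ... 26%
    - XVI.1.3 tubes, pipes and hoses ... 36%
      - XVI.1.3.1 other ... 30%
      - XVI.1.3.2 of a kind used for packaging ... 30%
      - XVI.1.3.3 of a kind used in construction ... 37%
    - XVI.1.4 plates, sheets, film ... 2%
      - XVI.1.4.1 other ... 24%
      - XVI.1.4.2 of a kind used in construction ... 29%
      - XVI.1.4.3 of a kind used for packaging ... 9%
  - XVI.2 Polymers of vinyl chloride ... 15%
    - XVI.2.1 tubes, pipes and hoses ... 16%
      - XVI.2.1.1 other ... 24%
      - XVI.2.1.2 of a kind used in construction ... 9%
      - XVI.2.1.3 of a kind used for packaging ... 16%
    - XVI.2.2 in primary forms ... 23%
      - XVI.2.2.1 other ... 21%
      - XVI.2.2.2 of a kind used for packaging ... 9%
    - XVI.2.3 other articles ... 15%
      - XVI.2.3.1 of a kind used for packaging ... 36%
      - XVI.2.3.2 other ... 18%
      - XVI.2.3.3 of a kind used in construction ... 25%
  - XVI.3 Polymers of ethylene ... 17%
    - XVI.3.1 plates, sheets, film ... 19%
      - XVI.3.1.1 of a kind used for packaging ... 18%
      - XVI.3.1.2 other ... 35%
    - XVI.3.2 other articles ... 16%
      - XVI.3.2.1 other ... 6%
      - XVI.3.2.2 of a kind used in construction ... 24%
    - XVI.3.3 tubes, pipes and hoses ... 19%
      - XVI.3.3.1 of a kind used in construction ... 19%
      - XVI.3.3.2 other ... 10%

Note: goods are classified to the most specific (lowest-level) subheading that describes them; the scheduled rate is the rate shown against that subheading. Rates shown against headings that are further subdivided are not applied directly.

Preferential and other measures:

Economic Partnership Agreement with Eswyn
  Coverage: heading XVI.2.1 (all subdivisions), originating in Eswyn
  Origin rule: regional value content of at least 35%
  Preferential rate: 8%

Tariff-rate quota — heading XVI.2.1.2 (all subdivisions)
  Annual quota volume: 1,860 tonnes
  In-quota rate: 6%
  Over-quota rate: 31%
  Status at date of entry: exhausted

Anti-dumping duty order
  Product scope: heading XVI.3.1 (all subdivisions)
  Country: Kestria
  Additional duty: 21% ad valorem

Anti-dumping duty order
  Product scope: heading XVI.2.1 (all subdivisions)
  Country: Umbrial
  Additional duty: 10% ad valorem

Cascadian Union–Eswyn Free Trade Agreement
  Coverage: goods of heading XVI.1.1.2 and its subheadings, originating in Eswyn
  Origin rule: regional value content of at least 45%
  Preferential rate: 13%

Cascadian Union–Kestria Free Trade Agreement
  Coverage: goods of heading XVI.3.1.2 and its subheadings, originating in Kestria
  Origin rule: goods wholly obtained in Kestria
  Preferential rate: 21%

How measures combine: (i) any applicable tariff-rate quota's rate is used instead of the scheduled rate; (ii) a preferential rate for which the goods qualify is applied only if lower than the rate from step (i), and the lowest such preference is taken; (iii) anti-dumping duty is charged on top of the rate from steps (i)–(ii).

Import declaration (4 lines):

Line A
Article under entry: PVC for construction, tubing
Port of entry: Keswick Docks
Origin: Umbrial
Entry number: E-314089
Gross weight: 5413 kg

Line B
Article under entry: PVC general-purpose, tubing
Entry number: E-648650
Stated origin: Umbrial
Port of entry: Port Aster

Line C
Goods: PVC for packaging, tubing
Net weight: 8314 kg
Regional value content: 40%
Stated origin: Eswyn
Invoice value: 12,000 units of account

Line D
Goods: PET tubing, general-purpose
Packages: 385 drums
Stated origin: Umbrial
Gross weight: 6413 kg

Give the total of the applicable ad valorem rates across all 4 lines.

113%

Line A: PVC → XVI.2; tubing → XVI.2.1; for construction → XVI.2.1.2. Scheduled 9%. quota on XVI.2.1.2 exhausted → over-quota 31%; anti-dumping (Umbrial, XVI.2.1): +10%; total 31% + 10% = 41%. → 41%.
Line B: PVC → XVI.2; tubing → XVI.2.1; general-purpose → XVI.2.1.1. Scheduled 24%. anti-dumping (Umbrial, XVI.2.1): +10%; total 24% + 10% = 34%. → 34%.
Line C: PVC → XVI.2; tubing → XVI.2.1; for packaging → XVI.2.1.3. Scheduled 16%. Eswyn agreement on XVI.2.1: RVC ≥ 35% → 8% available; Eswyn agreement on XVI.1.1.2: XVI.2.1.3 not covered; preferential 8%. → 8%.
Line D: PET → XVI.1; tubing → XVI.1.3; general-purpose → XVI.1.3.1. Scheduled 30%. No special measure applies. → 30%.
Sum: 41% + 34% + 8% + 30% = 113%.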